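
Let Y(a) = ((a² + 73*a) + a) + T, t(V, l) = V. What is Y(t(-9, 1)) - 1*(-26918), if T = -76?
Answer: 26257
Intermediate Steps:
Y(a) = -76 + a² + 74*a (Y(a) = ((a² + 73*a) + a) - 76 = (a² + 74*a) - 76 = -76 + a² + 74*a)
Y(t(-9, 1)) - 1*(-26918) = (-76 + (-9)² + 74*(-9)) - 1*(-26918) = (-76 + 81 - 666) + 26918 = -661 + 26918 = 26257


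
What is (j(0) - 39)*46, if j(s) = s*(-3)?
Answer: -1794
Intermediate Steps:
j(s) = -3*s
(j(0) - 39)*46 = (-3*0 - 39)*46 = (0 - 39)*46 = -39*46 = -1794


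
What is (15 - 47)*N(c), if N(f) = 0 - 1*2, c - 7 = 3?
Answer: 64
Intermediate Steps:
c = 10 (c = 7 + 3 = 10)
N(f) = -2 (N(f) = 0 - 2 = -2)
(15 - 47)*N(c) = (15 - 47)*(-2) = -32*(-2) = 64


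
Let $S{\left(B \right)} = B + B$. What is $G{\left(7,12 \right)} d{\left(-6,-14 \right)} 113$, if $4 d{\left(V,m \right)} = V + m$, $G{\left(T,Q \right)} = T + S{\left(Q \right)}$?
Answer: $-17515$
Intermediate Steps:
$S{\left(B \right)} = 2 B$
$G{\left(T,Q \right)} = T + 2 Q$
$d{\left(V,m \right)} = \frac{V}{4} + \frac{m}{4}$ ($d{\left(V,m \right)} = \frac{V + m}{4} = \frac{V}{4} + \frac{m}{4}$)
$G{\left(7,12 \right)} d{\left(-6,-14 \right)} 113 = \left(7 + 2 \cdot 12\right) \left(\frac{1}{4} \left(-6\right) + \frac{1}{4} \left(-14\right)\right) 113 = \left(7 + 24\right) \left(- \frac{3}{2} - \frac{7}{2}\right) 113 = 31 \left(-5\right) 113 = \left(-155\right) 113 = -17515$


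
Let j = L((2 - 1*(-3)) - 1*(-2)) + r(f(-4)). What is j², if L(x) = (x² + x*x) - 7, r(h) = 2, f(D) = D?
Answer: 8649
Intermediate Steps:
L(x) = -7 + 2*x² (L(x) = (x² + x²) - 7 = 2*x² - 7 = -7 + 2*x²)
j = 93 (j = (-7 + 2*((2 - 1*(-3)) - 1*(-2))²) + 2 = (-7 + 2*((2 + 3) + 2)²) + 2 = (-7 + 2*(5 + 2)²) + 2 = (-7 + 2*7²) + 2 = (-7 + 2*49) + 2 = (-7 + 98) + 2 = 91 + 2 = 93)
j² = 93² = 8649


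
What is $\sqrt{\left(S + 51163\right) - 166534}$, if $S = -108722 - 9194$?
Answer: $i \sqrt{233287} \approx 483.0 i$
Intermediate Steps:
$S = -117916$
$\sqrt{\left(S + 51163\right) - 166534} = \sqrt{\left(-117916 + 51163\right) - 166534} = \sqrt{-66753 - 166534} = \sqrt{-233287} = i \sqrt{233287}$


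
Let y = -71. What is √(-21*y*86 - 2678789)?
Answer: I*√2550563 ≈ 1597.0*I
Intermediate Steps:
√(-21*y*86 - 2678789) = √(-21*(-71)*86 - 2678789) = √(1491*86 - 2678789) = √(128226 - 2678789) = √(-2550563) = I*√2550563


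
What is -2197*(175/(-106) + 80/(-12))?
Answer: 5811065/318 ≈ 18274.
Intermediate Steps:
-2197*(175/(-106) + 80/(-12)) = -2197*(175*(-1/106) + 80*(-1/12)) = -2197*(-175/106 - 20/3) = -2197*(-2645/318) = 5811065/318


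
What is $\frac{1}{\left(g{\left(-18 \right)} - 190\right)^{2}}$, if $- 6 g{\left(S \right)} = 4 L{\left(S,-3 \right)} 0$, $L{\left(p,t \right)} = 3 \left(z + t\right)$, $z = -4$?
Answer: $\frac{1}{36100} \approx 2.7701 \cdot 10^{-5}$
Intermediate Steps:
$L{\left(p,t \right)} = -12 + 3 t$ ($L{\left(p,t \right)} = 3 \left(-4 + t\right) = -12 + 3 t$)
$g{\left(S \right)} = 0$ ($g{\left(S \right)} = - \frac{4 \left(-12 + 3 \left(-3\right)\right) 0}{6} = - \frac{4 \left(-12 - 9\right) 0}{6} = - \frac{4 \left(-21\right) 0}{6} = - \frac{\left(-84\right) 0}{6} = \left(- \frac{1}{6}\right) 0 = 0$)
$\frac{1}{\left(g{\left(-18 \right)} - 190\right)^{2}} = \frac{1}{\left(0 - 190\right)^{2}} = \frac{1}{\left(-190\right)^{2}} = \frac{1}{36100}$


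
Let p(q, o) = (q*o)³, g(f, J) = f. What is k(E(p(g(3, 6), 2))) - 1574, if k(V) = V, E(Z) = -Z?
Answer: -1790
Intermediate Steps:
p(q, o) = o³*q³ (p(q, o) = (o*q)³ = o³*q³)
k(E(p(g(3, 6), 2))) - 1574 = -2³*3³ - 1574 = -8*27 - 1574 = -1*216 - 1574 = -216 - 1574 = -1790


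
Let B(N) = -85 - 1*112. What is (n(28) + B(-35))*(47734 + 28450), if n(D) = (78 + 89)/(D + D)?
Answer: -103467395/7 ≈ -1.4781e+7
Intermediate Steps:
B(N) = -197 (B(N) = -85 - 112 = -197)
n(D) = 167/(2*D) (n(D) = 167/((2*D)) = 167*(1/(2*D)) = 167/(2*D))
(n(28) + B(-35))*(47734 + 28450) = ((167/2)/28 - 197)*(47734 + 28450) = ((167/2)*(1/28) - 197)*76184 = (167/56 - 197)*76184 = -10865/56*76184 = -103467395/7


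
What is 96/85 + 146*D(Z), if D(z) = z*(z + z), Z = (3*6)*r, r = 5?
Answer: 201042096/85 ≈ 2.3652e+6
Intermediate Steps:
Z = 90 (Z = (3*6)*5 = 18*5 = 90)
D(z) = 2*z² (D(z) = z*(2*z) = 2*z²)
96/85 + 146*D(Z) = 96/85 + 146*(2*90²) = 96*(1/85) + 146*(2*8100) = 96/85 + 146*16200 = 96/85 + 2365200 = 201042096/85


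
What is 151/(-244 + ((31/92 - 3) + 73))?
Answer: -13892/15977 ≈ -0.86950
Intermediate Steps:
151/(-244 + ((31/92 - 3) + 73)) = 151/(-244 + (-245/92 + 73)) = 151/(-244 + 6471/92) = 151/(-15977/92) = -92/15977*151 = -13892/15977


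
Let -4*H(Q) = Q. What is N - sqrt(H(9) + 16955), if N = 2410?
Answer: 2410 - sqrt(67811)/2 ≈ 2279.8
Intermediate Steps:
H(Q) = -Q/4
N - sqrt(H(9) + 16955) = 2410 - sqrt(-1/4*9 + 16955) = 2410 - sqrt(-9/4 + 16955) = 2410 - sqrt(67811/4) = 2410 - sqrt(67811)/2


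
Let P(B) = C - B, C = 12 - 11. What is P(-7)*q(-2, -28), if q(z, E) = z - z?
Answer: 0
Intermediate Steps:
C = 1
q(z, E) = 0
P(B) = 1 - B
P(-7)*q(-2, -28) = (1 - 1*(-7))*0 = (1 + 7)*0 = 8*0 = 0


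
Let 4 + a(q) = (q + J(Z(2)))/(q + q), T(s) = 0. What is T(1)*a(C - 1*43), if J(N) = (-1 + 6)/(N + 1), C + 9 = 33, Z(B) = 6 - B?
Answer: 0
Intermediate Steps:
C = 24 (C = -9 + 33 = 24)
J(N) = 5/(1 + N)
a(q) = -4 + (1 + q)/(2*q) (a(q) = -4 + (q + 5/(1 + (6 - 1*2)))/(q + q) = -4 + (q + 5/(1 + (6 - 2)))/((2*q)) = -4 + (q + 5/(1 + 4))*(1/(2*q)) = -4 + (q + 5/5)*(1/(2*q)) = -4 + (q + 5*(1/5))*(1/(2*q)) = -4 + (q + 1)*(1/(2*q)) = -4 + (1 + q)*(1/(2*q)) = -4 + (1 + q)/(2*q))
T(1)*a(C - 1*43) = 0*((1 - 7*(24 - 1*43))/(2*(24 - 1*43))) = 0*((1 - 7*(24 - 43))/(2*(24 - 43))) = 0*((1/2)*(1 - 7*(-19))/(-19)) = 0*((1/2)*(-1/19)*(1 + 133)) = 0*((1/2)*(-1/19)*134) = 0*(-67/19) = 0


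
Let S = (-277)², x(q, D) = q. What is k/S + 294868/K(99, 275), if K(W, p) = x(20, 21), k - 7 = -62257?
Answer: 5655920443/383645 ≈ 14743.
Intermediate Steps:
k = -62250 (k = 7 - 62257 = -62250)
K(W, p) = 20
S = 76729
k/S + 294868/K(99, 275) = -62250/76729 + 294868/20 = -62250*1/76729 + 294868*(1/20) = -62250/76729 + 73717/5 = 5655920443/383645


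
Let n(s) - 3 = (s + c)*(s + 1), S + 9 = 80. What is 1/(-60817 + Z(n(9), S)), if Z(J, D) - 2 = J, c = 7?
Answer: -1/60652 ≈ -1.6487e-5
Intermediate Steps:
S = 71 (S = -9 + 80 = 71)
n(s) = 3 + (1 + s)*(7 + s) (n(s) = 3 + (s + 7)*(s + 1) = 3 + (7 + s)*(1 + s) = 3 + (1 + s)*(7 + s))
Z(J, D) = 2 + J
1/(-60817 + Z(n(9), S)) = 1/(-60817 + (2 + (10 + 9² + 8*9))) = 1/(-60817 + (2 + (10 + 81 + 72))) = 1/(-60817 + (2 + 163)) = 1/(-60817 + 165) = 1/(-60652) = -1/60652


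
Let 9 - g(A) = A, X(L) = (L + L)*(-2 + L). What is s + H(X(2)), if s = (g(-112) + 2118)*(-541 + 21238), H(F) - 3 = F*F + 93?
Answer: 46340679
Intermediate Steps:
X(L) = 2*L*(-2 + L) (X(L) = (2*L)*(-2 + L) = 2*L*(-2 + L))
g(A) = 9 - A
H(F) = 96 + F² (H(F) = 3 + (F*F + 93) = 3 + (F² + 93) = 3 + (93 + F²) = 96 + F²)
s = 46340583 (s = ((9 - 1*(-112)) + 2118)*(-541 + 21238) = ((9 + 112) + 2118)*20697 = (121 + 2118)*20697 = 2239*20697 = 46340583)
s + H(X(2)) = 46340583 + (96 + (2*2*(-2 + 2))²) = 46340583 + (96 + (2*2*0)²) = 46340583 + (96 + 0²) = 46340583 + (96 + 0) = 46340583 + 96 = 46340679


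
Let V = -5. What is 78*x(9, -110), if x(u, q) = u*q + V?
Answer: -77610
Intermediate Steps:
x(u, q) = -5 + q*u (x(u, q) = u*q - 5 = q*u - 5 = -5 + q*u)
78*x(9, -110) = 78*(-5 - 110*9) = 78*(-5 - 990) = 78*(-995) = -77610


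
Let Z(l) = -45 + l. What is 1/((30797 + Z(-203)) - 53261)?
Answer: -1/22712 ≈ -4.4030e-5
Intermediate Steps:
1/((30797 + Z(-203)) - 53261) = 1/((30797 + (-45 - 203)) - 53261) = 1/((30797 - 248) - 53261) = 1/(30549 - 53261) = 1/(-22712) = -1/22712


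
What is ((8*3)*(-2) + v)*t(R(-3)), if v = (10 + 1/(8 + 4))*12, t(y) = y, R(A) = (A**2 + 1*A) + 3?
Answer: 657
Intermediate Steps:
R(A) = 3 + A + A**2 (R(A) = (A**2 + A) + 3 = (A + A**2) + 3 = 3 + A + A**2)
v = 121 (v = (10 + 1/12)*12 = (121/12)*12 = 121)
((8*3)*(-2) + v)*t(R(-3)) = ((8*3)*(-2) + 121)*(3 - 3 + (-3)**2) = (24*(-2) + 121)*(3 - 3 + 9) = (-48 + 121)*9 = 73*9 = 657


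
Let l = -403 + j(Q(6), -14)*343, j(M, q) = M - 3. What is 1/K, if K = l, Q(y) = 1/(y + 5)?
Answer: -11/15409 ≈ -0.00071387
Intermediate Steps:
Q(y) = 1/(5 + y)
j(M, q) = -3 + M
l = -15409/11 (l = -403 + (-3 + 1/(5 + 6))*343 = -403 + (-3 + 1/11)*343 = -403 - 32/11*343 = -403 - 10976/11 = -15409/11 ≈ -1400.8)
K = -15409/11 ≈ -1400.8
1/K = 1/(-15409/11) = -11/15409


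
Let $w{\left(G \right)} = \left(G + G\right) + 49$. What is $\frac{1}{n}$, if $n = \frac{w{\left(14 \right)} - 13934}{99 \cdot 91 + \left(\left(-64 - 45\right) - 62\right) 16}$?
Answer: $- \frac{2091}{4619} \approx -0.4527$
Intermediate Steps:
$w{\left(G \right)} = 49 + 2 G$ ($w{\left(G \right)} = 2 G + 49 = 49 + 2 G$)
$n = - \frac{4619}{2091}$ ($n = \frac{\left(49 + 2 \cdot 14\right) - 13934}{99 \cdot 91 + \left(\left(-64 - 45\right) - 62\right) 16} = \frac{\left(49 + 28\right) - 13934}{9009 + \left(-109 - 62\right) 16} = \frac{77 - 13934}{9009 - 2736} = - \frac{13857}{9009 - 2736} = - \frac{13857}{6273} = \left(-13857\right) \frac{1}{6273} = - \frac{4619}{2091} \approx -2.209$)
$\frac{1}{n} = \frac{1}{- \frac{4619}{2091}} = - \frac{2091}{4619}$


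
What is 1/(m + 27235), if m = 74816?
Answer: 1/102051 ≈ 9.7990e-6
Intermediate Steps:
1/(m + 27235) = 1/(74816 + 27235) = 1/102051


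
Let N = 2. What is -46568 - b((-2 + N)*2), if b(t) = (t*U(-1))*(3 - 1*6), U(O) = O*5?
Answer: -46568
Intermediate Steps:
U(O) = 5*O
b(t) = 15*t (b(t) = (t*(5*(-1)))*(3 - 1*6) = (t*(-5))*(3 - 6) = -5*t*(-3) = 15*t)
-46568 - b((-2 + N)*2) = -46568 - 15*(-2 + 2)*2 = -46568 - 15*0*2 = -46568 - 15*0 = -46568 - 1*0 = -46568 + 0 = -46568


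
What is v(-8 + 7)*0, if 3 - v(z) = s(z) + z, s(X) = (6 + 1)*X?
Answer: 0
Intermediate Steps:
s(X) = 7*X
v(z) = 3 - 8*z (v(z) = 3 - (7*z + z) = 3 - 8*z)
v(-8 + 7)*0 = (3 - 8*(-8 + 7))*0 = (3 - 8*(-1))*0 = (3 + 8)*0 = 11*0 = 0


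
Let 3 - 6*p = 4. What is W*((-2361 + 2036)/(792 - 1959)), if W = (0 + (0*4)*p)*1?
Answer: 0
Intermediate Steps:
p = -⅙ (p = ½ - ⅙*4 = ½ - ⅔ = -⅙ ≈ -0.16667)
W = 0 (W = (0 + (0*4)*(-⅙))*1 = (0 + 0*(-⅙))*1 = (0 + 0)*1 = 0*1 = 0)
W*((-2361 + 2036)/(792 - 1959)) = 0*((-2361 + 2036)/(792 - 1959)) = 0*(-325/(-1167)) = 0*(-325*(-1/1167)) = 0*(325/1167) = 0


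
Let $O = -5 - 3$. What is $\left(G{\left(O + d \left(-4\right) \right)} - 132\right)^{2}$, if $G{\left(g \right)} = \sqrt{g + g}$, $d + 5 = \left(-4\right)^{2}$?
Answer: $17320 - 528 i \sqrt{26} \approx 17320.0 - 2692.3 i$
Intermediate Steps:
$O = -8$ ($O = -5 - 3 = -8$)
$d = 11$ ($d = -5 + \left(-4\right)^{2} = -5 + 16 = 11$)
$G{\left(g \right)} = \sqrt{2} \sqrt{g}$ ($G{\left(g \right)} = \sqrt{2 g} = \sqrt{2} \sqrt{g}$)
$\left(G{\left(O + d \left(-4\right) \right)} - 132\right)^{2} = \left(\sqrt{2} \sqrt{-8 + 11 \left(-4\right)} - 132\right)^{2} = \left(\sqrt{2} \sqrt{-8 - 44} - 132\right)^{2} = \left(\sqrt{2} \sqrt{-52} - 132\right)^{2} = \left(\sqrt{2} \cdot 2 i \sqrt{13} - 132\right)^{2} = \left(2 i \sqrt{26} - 132\right)^{2} = \left(-132 + 2 i \sqrt{26}\right)^{2}$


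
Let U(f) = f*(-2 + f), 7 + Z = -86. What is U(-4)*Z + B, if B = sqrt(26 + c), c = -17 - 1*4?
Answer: -2232 + sqrt(5) ≈ -2229.8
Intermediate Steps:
c = -21 (c = -17 - 4 = -21)
Z = -93 (Z = -7 - 86 = -93)
B = sqrt(5) (B = sqrt(26 - 21) = sqrt(5) ≈ 2.2361)
U(-4)*Z + B = -4*(-2 - 4)*(-93) + sqrt(5) = -4*(-6)*(-93) + sqrt(5) = 24*(-93) + sqrt(5) = -2232 + sqrt(5)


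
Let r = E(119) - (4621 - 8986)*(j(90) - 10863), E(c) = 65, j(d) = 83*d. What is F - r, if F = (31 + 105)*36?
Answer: 14815276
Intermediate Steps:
F = 4896 (F = 136*36 = 4896)
r = -14810380 (r = 65 - (4621 - 8986)*(83*90 - 10863) = 65 - (-4365)*(7470 - 10863) = 65 - (-4365)*(-3393) = 65 - 1*14810445 = 65 - 14810445 = -14810380)
F - r = 4896 - 1*(-14810380) = 4896 + 14810380 = 14815276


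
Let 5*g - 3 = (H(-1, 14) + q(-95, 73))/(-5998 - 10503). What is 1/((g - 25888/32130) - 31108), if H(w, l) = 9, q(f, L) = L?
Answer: -265088565/8246429879291 ≈ -3.2146e-5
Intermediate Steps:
g = 49421/82505 (g = ⅗ + ((9 + 73)/(-5998 - 10503))/5 = ⅗ + (82/(-16501))/5 = ⅗ + (82*(-1/16501))/5 = ⅗ + (⅕)*(-82/16501) = ⅗ - 82/82505 = 49421/82505 ≈ 0.59901)
1/((g - 25888/32130) - 31108) = 1/((49421/82505 - 25888/32130) - 31108) = 1/((49421/82505 - 25888*1/32130) - 31108) = 1/((49421/82505 - 12944/16065) - 31108) = 1/(-54799271/265088565 - 31108) = 1/(-8246429879291/265088565) = -265088565/8246429879291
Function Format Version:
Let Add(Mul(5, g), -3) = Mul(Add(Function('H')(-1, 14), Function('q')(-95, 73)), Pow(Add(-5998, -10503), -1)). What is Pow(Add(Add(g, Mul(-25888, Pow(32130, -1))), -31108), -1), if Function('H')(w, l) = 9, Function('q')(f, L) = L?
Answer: Rational(-265088565, 8246429879291) ≈ -3.2146e-5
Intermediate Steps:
g = Rational(49421, 82505) (g = Add(Rational(3, 5), Mul(Rational(1, 5), Mul(Add(9, 73), Pow(Add(-5998, -10503), -1)))) = Add(Rational(3, 5), Mul(Rational(1, 5), Mul(82, Pow(-16501, -1)))) = Add(Rational(3, 5), Mul(Rational(1, 5), Mul(82, Rational(-1, 16501)))) = Add(Rational(3, 5), Mul(Rational(1, 5), Rational(-82, 16501))) = Add(Rational(3, 5), Rational(-82, 82505)) = Rational(49421, 82505) ≈ 0.59901)
Pow(Add(Add(g, Mul(-25888, Pow(32130, -1))), -31108), -1) = Pow(Add(Add(Rational(49421, 82505), Mul(-25888, Pow(32130, -1))), -31108), -1) = Pow(Add(Add(Rational(49421, 82505), Mul(-25888, Rational(1, 32130))), -31108), -1) = Pow(Add(Add(Rational(49421, 82505), Rational(-12944, 16065)), -31108), -1) = Pow(Add(Rational(-54799271, 265088565), -31108), -1) = Pow(Rational(-8246429879291, 265088565), -1) = Rational(-265088565, 8246429879291)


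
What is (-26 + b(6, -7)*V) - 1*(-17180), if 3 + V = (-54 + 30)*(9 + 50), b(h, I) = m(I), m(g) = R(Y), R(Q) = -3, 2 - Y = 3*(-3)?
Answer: 21411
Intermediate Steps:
Y = 11 (Y = 2 - 3*(-3) = 2 - 1*(-9) = 2 + 9 = 11)
m(g) = -3
b(h, I) = -3
V = -1419 (V = -3 + (-54 + 30)*(9 + 50) = -3 - 24*59 = -3 - 1416 = -1419)
(-26 + b(6, -7)*V) - 1*(-17180) = (-26 - 3*(-1419)) - 1*(-17180) = (-26 + 4257) + 17180 = 4231 + 17180 = 21411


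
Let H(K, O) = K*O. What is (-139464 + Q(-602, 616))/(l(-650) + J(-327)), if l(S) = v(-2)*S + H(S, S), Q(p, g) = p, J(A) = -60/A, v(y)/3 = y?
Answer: -7633597/23238810 ≈ -0.32849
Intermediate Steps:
v(y) = 3*y
l(S) = S² - 6*S (l(S) = (3*(-2))*S + S*S = -6*S + S² = S² - 6*S)
(-139464 + Q(-602, 616))/(l(-650) + J(-327)) = (-139464 - 602)/(-650*(-6 - 650) - 60/(-327)) = -140066/(-650*(-656) - 60*(-1/327)) = -140066/(426400 + 20/109) = -140066/46477620/109 = -140066*109/46477620 = -7633597/23238810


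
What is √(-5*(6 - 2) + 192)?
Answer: 2*√43 ≈ 13.115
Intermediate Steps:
√(-5*(6 - 2) + 192) = √(-5*4 + 192) = √(-20 + 192) = √172 = 2*√43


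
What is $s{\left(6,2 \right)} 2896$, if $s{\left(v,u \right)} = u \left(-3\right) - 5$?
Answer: $-31856$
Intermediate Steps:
$s{\left(v,u \right)} = -5 - 3 u$ ($s{\left(v,u \right)} = - 3 u - 5 = -5 - 3 u$)
$s{\left(6,2 \right)} 2896 = \left(-5 - 6\right) 2896 = \left(-11\right) 2896 = -31856$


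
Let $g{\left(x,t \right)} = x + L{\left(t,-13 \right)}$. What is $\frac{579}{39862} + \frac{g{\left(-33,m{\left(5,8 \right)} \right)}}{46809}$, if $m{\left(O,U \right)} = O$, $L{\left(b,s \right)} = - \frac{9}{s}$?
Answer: $\frac{15980443}{1155081174} \approx 0.013835$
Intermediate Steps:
$g{\left(x,t \right)} = \frac{9}{13} + x$ ($g{\left(x,t \right)} = x - \frac{9}{-13} = x - - \frac{9}{13} = x + \frac{9}{13} = \frac{9}{13} + x$)
$\frac{579}{39862} + \frac{g{\left(-33,m{\left(5,8 \right)} \right)}}{46809} = \frac{579}{39862} + \frac{\frac{9}{13} - 33}{46809} = 579 \cdot \frac{1}{39862} - \frac{20}{28977} = \frac{579}{39862} - \frac{20}{28977} = \frac{15980443}{1155081174}$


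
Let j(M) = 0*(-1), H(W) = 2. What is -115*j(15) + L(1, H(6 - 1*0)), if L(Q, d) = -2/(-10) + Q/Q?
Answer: 6/5 ≈ 1.2000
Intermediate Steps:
j(M) = 0
L(Q, d) = 6/5 (L(Q, d) = -2*(-1/10) + 1 = 1/5 + 1 = 6/5)
-115*j(15) + L(1, H(6 - 1*0)) = -115*0 + 6/5 = 0 + 6/5 = 6/5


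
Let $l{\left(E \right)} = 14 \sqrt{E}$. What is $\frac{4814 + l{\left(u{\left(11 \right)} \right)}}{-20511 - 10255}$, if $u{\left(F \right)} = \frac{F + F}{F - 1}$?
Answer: $- \frac{2407}{15383} - \frac{7 \sqrt{55}}{76915} \approx -0.15715$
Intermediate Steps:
$u{\left(F \right)} = \frac{2 F}{-1 + F}$
$\frac{4814 + l{\left(u{\left(11 \right)} \right)}}{-20511 - 10255} = \frac{4814 + 14 \sqrt{2 \cdot 11 \frac{1}{-1 + 11}}}{-20511 - 10255} = \frac{4814 + 14 \sqrt{2 \cdot 11 \cdot \frac{1}{10}}}{-30766} = \left(4814 + 14 \sqrt{2 \cdot 11 \cdot \frac{1}{10}}\right) \left(- \frac{1}{30766}\right) = \left(4814 + 14 \sqrt{\frac{11}{5}}\right) \left(- \frac{1}{30766}\right) = \left(4814 + 14 \frac{\sqrt{55}}{5}\right) \left(- \frac{1}{30766}\right) = \left(4814 + \frac{14 \sqrt{55}}{5}\right) \left(- \frac{1}{30766}\right) = - \frac{2407}{15383} - \frac{7 \sqrt{55}}{76915}$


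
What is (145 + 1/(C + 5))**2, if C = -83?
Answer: 127893481/6084 ≈ 21021.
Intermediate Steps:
(145 + 1/(C + 5))**2 = (145 + 1/(-83 + 5))**2 = (145 + 1/(-78))**2 = (145 - 1/78)**2 = (11309/78)**2 = 127893481/6084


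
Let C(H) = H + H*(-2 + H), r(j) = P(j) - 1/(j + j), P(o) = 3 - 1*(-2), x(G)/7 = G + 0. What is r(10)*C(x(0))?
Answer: 0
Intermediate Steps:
x(G) = 7*G (x(G) = 7*(G + 0) = 7*G)
P(o) = 5 (P(o) = 3 + 2 = 5)
r(j) = 5 - 1/(2*j) (r(j) = 5 - 1/(j + j) = 5 - 1/(2*j))
r(10)*C(x(0)) = (5 - ½/10)*((7*0)*(-1 + 7*0)) = (5 - ½*⅒)*(0*(-1 + 0)) = (5 - 1/20)*(0*(-1)) = (99/20)*0 = 0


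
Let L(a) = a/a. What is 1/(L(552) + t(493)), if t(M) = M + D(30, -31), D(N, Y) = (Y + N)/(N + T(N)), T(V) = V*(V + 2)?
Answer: 990/489059 ≈ 0.0020243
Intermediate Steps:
T(V) = V*(2 + V)
D(N, Y) = (N + Y)/(N + N*(2 + N)) (D(N, Y) = (Y + N)/(N + N*(2 + N)) = (N + Y)/(N + N*(2 + N)))
L(a) = 1
t(M) = -1/990 + M (t(M) = M + (30 - 31)/(30*(3 + 30)) = M + (1/30)*(-1)/33 = M + (1/30)*(1/33)*(-1) = M - 1/990 = -1/990 + M)
1/(L(552) + t(493)) = 1/(1 + (-1/990 + 493)) = 1/(1 + 488069/990) = 1/(489059/990) = 990/489059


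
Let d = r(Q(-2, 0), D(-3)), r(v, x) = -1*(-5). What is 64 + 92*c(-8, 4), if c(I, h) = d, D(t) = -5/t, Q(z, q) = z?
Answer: 524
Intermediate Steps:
r(v, x) = 5
d = 5
c(I, h) = 5
64 + 92*c(-8, 4) = 64 + 92*5 = 64 + 460 = 524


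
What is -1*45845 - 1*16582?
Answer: -62427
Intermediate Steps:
-1*45845 - 1*16582 = -45845 - 16582 = -62427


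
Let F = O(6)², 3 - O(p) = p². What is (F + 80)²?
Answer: 1366561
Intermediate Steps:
O(p) = 3 - p²
F = 1089 (F = (3 - 1*6²)² = (3 - 1*36)² = (3 - 36)² = (-33)² = 1089)
(F + 80)² = (1089 + 80)² = 1169² = 1366561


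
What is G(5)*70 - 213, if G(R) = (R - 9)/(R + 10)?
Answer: -695/3 ≈ -231.67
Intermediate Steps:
G(R) = (-9 + R)/(10 + R)
G(5)*70 - 213 = ((-9 + 5)/(10 + 5))*70 - 213 = (-4/15)*70 - 213 = ((1/15)*(-4))*70 - 213 = -4/15*70 - 213 = -56/3 - 213 = -695/3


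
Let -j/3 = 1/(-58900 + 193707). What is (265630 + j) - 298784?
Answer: -4469391281/134807 ≈ -33154.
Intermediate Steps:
j = -3/134807 (j = -3/(-58900 + 193707) = -3/134807 ≈ -2.2254e-5)
(265630 + j) - 298784 = (265630 - 3/134807) - 298784 = 35808783407/134807 - 298784 = -4469391281/134807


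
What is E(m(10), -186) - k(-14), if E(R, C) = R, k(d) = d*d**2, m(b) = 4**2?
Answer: 2760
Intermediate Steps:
m(b) = 16
k(d) = d**3
E(m(10), -186) - k(-14) = 16 - 1*(-14)**3 = 16 - 1*(-2744) = 16 + 2744 = 2760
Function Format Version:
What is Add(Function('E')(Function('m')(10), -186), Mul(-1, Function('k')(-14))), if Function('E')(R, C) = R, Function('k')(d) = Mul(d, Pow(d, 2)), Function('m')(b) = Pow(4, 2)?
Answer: 2760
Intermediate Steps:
Function('m')(b) = 16
Function('k')(d) = Pow(d, 3)
Add(Function('E')(Function('m')(10), -186), Mul(-1, Function('k')(-14))) = Add(16, Mul(-1, Pow(-14, 3))) = Add(16, Mul(-1, -2744)) = Add(16, 2744) = 2760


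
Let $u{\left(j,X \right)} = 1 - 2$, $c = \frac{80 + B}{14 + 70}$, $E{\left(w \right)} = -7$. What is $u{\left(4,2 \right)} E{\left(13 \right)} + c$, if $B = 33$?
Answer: $\frac{701}{84} \approx 8.3452$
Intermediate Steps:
$c = \frac{113}{84}$ ($c = \frac{80 + 33}{14 + 70} = \frac{113}{84} \approx 1.3452$)
$u{\left(j,X \right)} = -1$ ($u{\left(j,X \right)} = 1 - 2 = -1$)
$u{\left(4,2 \right)} E{\left(13 \right)} + c = \left(-1\right) \left(-7\right) + \frac{113}{84} = 7 + \frac{113}{84} = \frac{701}{84}$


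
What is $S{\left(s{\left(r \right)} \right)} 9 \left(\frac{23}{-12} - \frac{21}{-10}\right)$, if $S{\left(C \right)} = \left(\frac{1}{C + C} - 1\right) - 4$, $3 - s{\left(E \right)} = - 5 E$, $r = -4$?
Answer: $- \frac{5643}{680} \approx -8.2985$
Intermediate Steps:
$s{\left(E \right)} = 3 + 5 E$ ($s{\left(E \right)} = 3 - - 5 E = 3 + 5 E$)
$S{\left(C \right)} = -5 + \frac{1}{2 C}$ ($S{\left(C \right)} = \left(\frac{1}{2 C} - 1\right) - 4 = \left(-1 + \frac{1}{2 C}\right) - 4 = -5 + \frac{1}{2 C}$)
$S{\left(s{\left(r \right)} \right)} 9 \left(\frac{23}{-12} - \frac{21}{-10}\right) = \left(-5 + \frac{1}{2 \left(3 + 5 \left(-4\right)\right)}\right) 9 \left(\frac{23}{-12} - \frac{21}{-10}\right) = \left(-5 + \frac{1}{2 \left(3 - 20\right)}\right) 9 \left(23 \left(- \frac{1}{12}\right) - - \frac{21}{10}\right) = \left(-5 + \frac{1}{2 \left(-17\right)}\right) 9 \left(- \frac{23}{12} + \frac{21}{10}\right) = \left(-5 + \frac{1}{2} \left(- \frac{1}{17}\right)\right) 9 \cdot \frac{11}{60} = \left(-5 - \frac{1}{34}\right) 9 \cdot \frac{11}{60} = \left(- \frac{171}{34}\right) 9 \cdot \frac{11}{60} = \left(- \frac{1539}{34}\right) \frac{11}{60} = - \frac{5643}{680}$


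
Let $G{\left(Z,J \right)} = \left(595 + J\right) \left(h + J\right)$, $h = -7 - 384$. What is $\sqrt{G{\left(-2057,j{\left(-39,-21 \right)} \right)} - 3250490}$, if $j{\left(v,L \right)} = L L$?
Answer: $9 i \sqrt{39490} \approx 1788.5 i$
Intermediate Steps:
$j{\left(v,L \right)} = L^{2}$
$h = -391$
$G{\left(Z,J \right)} = \left(-391 + J\right) \left(595 + J\right)$ ($G{\left(Z,J \right)} = \left(595 + J\right) \left(-391 + J\right) = \left(-391 + J\right) \left(595 + J\right)$)
$\sqrt{G{\left(-2057,j{\left(-39,-21 \right)} \right)} - 3250490} = \sqrt{\left(-232645 + \left(\left(-21\right)^{2}\right)^{2} + 204 \left(-21\right)^{2}\right) - 3250490} = \sqrt{\left(-232645 + 441^{2} + 204 \cdot 441\right) - 3250490} = \sqrt{\left(-232645 + 194481 + 89964\right) - 3250490} = \sqrt{51800 - 3250490} = \sqrt{-3198690} = 9 i \sqrt{39490}$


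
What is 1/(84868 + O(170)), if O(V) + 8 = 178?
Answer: 1/85038 ≈ 1.1759e-5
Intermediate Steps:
O(V) = 170 (O(V) = -8 + 178 = 170)
1/(84868 + O(170)) = 1/(84868 + 170) = 1/85038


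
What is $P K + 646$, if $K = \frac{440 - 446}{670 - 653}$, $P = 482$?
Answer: $\frac{8090}{17} \approx 475.88$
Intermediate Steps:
$K = - \frac{6}{17} \approx -0.35294$
$P K + 646 = 482 \left(- \frac{6}{17}\right) + 646 = - \frac{2892}{17} + 646 = \frac{8090}{17}$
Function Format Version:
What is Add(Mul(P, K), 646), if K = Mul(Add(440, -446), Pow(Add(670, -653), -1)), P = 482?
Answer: Rational(8090, 17) ≈ 475.88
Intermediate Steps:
K = Rational(-6, 17) (K = Mul(-6, Pow(17, -1)) = Mul(-6, Rational(1, 17)) = Rational(-6, 17) ≈ -0.35294)
Add(Mul(P, K), 646) = Add(Mul(482, Rational(-6, 17)), 646) = Add(Rational(-2892, 17), 646) = Rational(8090, 17)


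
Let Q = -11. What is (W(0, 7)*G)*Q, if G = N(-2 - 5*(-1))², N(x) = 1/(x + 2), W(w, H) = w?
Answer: 0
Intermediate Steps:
N(x) = 1/(2 + x)
G = 1/25 (G = (1/(2 + (-2 - 5*(-1))))² = (1/(2 + (-2 + 5)))² = (1/(2 + 3))² = (1/5)² = (⅕)² = 1/25 ≈ 0.040000)
(W(0, 7)*G)*Q = (0*(1/25))*(-11) = 0*(-11) = 0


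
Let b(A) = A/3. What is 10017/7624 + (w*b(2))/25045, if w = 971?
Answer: 767433103/572829240 ≈ 1.3397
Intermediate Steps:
b(A) = A/3 (b(A) = A*(⅓) = A/3)
10017/7624 + (w*b(2))/25045 = 10017/7624 + (971*((⅓)*2))/25045 = 10017*(1/7624) + (971*(⅔))*(1/25045) = 10017/7624 + (1942/3)*(1/25045) = 10017/7624 + 1942/75135 = 767433103/572829240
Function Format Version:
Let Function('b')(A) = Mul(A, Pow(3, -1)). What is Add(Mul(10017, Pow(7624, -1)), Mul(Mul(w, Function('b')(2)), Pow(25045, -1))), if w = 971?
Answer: Rational(767433103, 572829240) ≈ 1.3397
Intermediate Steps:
Function('b')(A) = Mul(Rational(1, 3), A) (Function('b')(A) = Mul(A, Rational(1, 3)) = Mul(Rational(1, 3), A))
Add(Mul(10017, Pow(7624, -1)), Mul(Mul(w, Function('b')(2)), Pow(25045, -1))) = Add(Mul(10017, Pow(7624, -1)), Mul(Mul(971, Mul(Rational(1, 3), 2)), Pow(25045, -1))) = Add(Mul(10017, Rational(1, 7624)), Mul(Mul(971, Rational(2, 3)), Rational(1, 25045))) = Add(Rational(10017, 7624), Mul(Rational(1942, 3), Rational(1, 25045))) = Add(Rational(10017, 7624), Rational(1942, 75135)) = Rational(767433103, 572829240)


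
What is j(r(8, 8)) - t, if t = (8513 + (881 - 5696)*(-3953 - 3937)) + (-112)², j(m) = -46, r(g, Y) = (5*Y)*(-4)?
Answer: -38011453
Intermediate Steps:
r(g, Y) = -20*Y
t = 38011407 (t = (8513 - 4815*(-7890)) + 12544 = (8513 + 37990350) + 12544 = 37998863 + 12544 = 38011407)
j(r(8, 8)) - t = -46 - 1*38011407 = -46 - 38011407 = -38011453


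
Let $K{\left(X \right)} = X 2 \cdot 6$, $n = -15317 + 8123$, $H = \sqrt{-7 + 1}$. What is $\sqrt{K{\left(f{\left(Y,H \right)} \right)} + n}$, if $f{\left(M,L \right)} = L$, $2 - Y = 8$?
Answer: $\sqrt{-7194 + 12 i \sqrt{6}} \approx 0.1733 + 84.818 i$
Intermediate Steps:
$Y = -6$ ($Y = 2 - 8 = -6$)
$H = i \sqrt{6}$ ($H = \sqrt{-6} = i \sqrt{6} \approx 2.4495 i$)
$n = -7194$
$K{\left(X \right)} = 12 X$ ($K{\left(X \right)} = 2 X 6 = 12 X$)
$\sqrt{K{\left(f{\left(Y,H \right)} \right)} + n} = \sqrt{12 i \sqrt{6} - 7194} = \sqrt{-7194 + 12 i \sqrt{6}}$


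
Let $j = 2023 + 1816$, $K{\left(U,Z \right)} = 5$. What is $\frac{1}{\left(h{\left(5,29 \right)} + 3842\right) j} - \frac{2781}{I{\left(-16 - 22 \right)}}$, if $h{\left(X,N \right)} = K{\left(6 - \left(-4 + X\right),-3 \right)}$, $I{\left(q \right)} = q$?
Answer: $\frac{41071568411}{561208054} \approx 73.184$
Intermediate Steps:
$j = 3839$
$h{\left(X,N \right)} = 5$
$\frac{1}{\left(h{\left(5,29 \right)} + 3842\right) j} - \frac{2781}{I{\left(-16 - 22 \right)}} = \frac{1}{\left(5 + 3842\right) 3839} - \frac{2781}{-16 - 22} = \frac{1}{3847} \cdot \frac{1}{3839} - \frac{2781}{-16 - 22} = \frac{1}{3847} \cdot \frac{1}{3839} - \frac{2781}{-38} = \frac{1}{14768633} - - \frac{2781}{38} = \frac{1}{14768633} + \frac{2781}{38} = \frac{41071568411}{561208054}$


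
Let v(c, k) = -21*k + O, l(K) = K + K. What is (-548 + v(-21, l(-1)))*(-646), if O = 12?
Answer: 319124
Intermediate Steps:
l(K) = 2*K
v(c, k) = 12 - 21*k (v(c, k) = -21*k + 12 = 12 - 21*k)
(-548 + v(-21, l(-1)))*(-646) = (-548 + (12 - 42*(-1)))*(-646) = (-548 + (12 - 21*(-2)))*(-646) = (-548 + (12 + 42))*(-646) = (-548 + 54)*(-646) = -494*(-646) = 319124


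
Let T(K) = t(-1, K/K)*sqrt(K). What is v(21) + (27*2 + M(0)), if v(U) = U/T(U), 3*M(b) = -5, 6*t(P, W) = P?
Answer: 157/3 - 6*sqrt(21) ≈ 24.838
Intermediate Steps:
t(P, W) = P/6
M(b) = -5/3 (M(b) = (1/3)*(-5) = -5/3)
T(K) = -sqrt(K)/6 (T(K) = ((1/6)*(-1))*sqrt(K) = -sqrt(K)/6)
v(U) = -6*sqrt(U) (v(U) = U/((-sqrt(U)/6)) = U*(-6/sqrt(U)) = -6*sqrt(U))
v(21) + (27*2 + M(0)) = -6*sqrt(21) + (27*2 - 5/3) = -6*sqrt(21) + (54 - 5/3) = -6*sqrt(21) + 157/3 = 157/3 - 6*sqrt(21)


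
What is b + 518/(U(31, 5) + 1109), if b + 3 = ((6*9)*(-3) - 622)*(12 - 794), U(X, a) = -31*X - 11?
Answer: 83993163/137 ≈ 6.1309e+5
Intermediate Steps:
U(X, a) = -11 - 31*X
b = 613085 (b = -3 + ((6*9)*(-3) - 622)*(12 - 794) = -3 + (54*(-3) - 622)*(-782) = -3 + (-162 - 622)*(-782) = -3 - 784*(-782) = -3 + 613088 = 613085)
b + 518/(U(31, 5) + 1109) = 613085 + 518/((-11 - 31*31) + 1109) = 613085 + 518/((-11 - 961) + 1109) = 613085 + 518/(-972 + 1109) = 613085 + 518/137 = 83993163/137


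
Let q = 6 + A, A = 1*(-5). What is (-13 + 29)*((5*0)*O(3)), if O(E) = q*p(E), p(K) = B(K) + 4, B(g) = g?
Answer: 0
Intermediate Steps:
A = -5
q = 1 (q = 6 - 5 = 1)
p(K) = 4 + K (p(K) = K + 4 = 4 + K)
O(E) = 4 + E (O(E) = 1*(4 + E) = 4 + E)
(-13 + 29)*((5*0)*O(3)) = (-13 + 29)*((5*0)*(4 + 3)) = 16*(0*7) = 16*0 = 0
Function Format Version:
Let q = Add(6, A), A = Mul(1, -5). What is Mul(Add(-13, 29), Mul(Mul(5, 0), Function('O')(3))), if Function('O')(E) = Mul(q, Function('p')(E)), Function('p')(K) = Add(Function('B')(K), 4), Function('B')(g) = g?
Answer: 0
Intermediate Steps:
A = -5
q = 1 (q = Add(6, -5) = 1)
Function('p')(K) = Add(4, K) (Function('p')(K) = Add(K, 4) = Add(4, K))
Function('O')(E) = Add(4, E) (Function('O')(E) = Mul(1, Add(4, E)) = Add(4, E))
Mul(Add(-13, 29), Mul(Mul(5, 0), Function('O')(3))) = Mul(Add(-13, 29), Mul(Mul(5, 0), Add(4, 3))) = Mul(16, Mul(0, 7)) = Mul(16, 0) = 0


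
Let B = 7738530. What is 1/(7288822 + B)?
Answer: 1/15027352 ≈ 6.6545e-8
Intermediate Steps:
1/(7288822 + B) = 1/(7288822 + 7738530) = 1/15027352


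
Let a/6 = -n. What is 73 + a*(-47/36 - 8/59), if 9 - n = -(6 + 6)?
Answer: 30041/118 ≈ 254.58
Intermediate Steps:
n = 21 (n = 9 - (-1)*(6 + 6) = 9 - (-1)*12 = 9 - 1*(-12) = 9 + 12 = 21)
a = -126 (a = 6*(-1*21) = 6*(-21) = -126)
73 + a*(-47/36 - 8/59) = 73 - 126*(-47/36 - 8/59) = 73 - 126*(-3061/2124) = 73 + 21427/118 = 30041/118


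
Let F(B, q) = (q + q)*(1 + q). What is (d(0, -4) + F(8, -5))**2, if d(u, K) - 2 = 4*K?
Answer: 676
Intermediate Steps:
d(u, K) = 2 + 4*K
F(B, q) = 2*q*(1 + q) (F(B, q) = (2*q)*(1 + q) = 2*q*(1 + q))
(d(0, -4) + F(8, -5))**2 = ((2 + 4*(-4)) + 2*(-5)*(1 - 5))**2 = ((2 - 16) + 2*(-5)*(-4))**2 = (-14 + 40)**2 = 26**2 = 676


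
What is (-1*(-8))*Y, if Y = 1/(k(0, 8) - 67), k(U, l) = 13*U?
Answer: -8/67 ≈ -0.11940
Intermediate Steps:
Y = -1/67 (Y = 1/(13*0 - 67) = 1/(0 - 67) = 1/(-67) = -1/67 ≈ -0.014925)
(-1*(-8))*Y = -1*(-8)*(-1/67) = 8*(-1/67) = -8/67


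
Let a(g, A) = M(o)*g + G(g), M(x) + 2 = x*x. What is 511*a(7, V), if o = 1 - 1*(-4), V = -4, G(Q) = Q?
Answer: 85848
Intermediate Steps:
o = 5 (o = 1 + 4 = 5)
M(x) = -2 + x² (M(x) = -2 + x*x = -2 + x²)
a(g, A) = 24*g (a(g, A) = (-2 + 5²)*g + g = (-2 + 25)*g + g = 23*g + g = 24*g)
511*a(7, V) = 511*(24*7) = 511*168 = 85848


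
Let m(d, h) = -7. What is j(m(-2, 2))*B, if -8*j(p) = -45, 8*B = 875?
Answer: 39375/64 ≈ 615.23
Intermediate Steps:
B = 875/8 (B = (⅛)*875 = 875/8 ≈ 109.38)
j(p) = 45/8 (j(p) = -⅛*(-45) = 45/8)
j(m(-2, 2))*B = (45/8)*(875/8) = 39375/64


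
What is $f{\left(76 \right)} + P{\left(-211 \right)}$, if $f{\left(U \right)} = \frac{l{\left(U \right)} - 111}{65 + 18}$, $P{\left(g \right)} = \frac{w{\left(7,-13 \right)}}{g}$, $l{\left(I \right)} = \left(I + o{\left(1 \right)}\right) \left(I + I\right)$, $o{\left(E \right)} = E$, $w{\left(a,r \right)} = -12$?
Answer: $\frac{2447119}{17513} \approx 139.73$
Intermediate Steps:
$l{\left(I \right)} = 2 I \left(1 + I\right)$ ($l{\left(I \right)} = \left(I + 1\right) \left(I + I\right) = \left(1 + I\right) 2 I = 2 I \left(1 + I\right)$)
$P{\left(g \right)} = - \frac{12}{g}$
$f{\left(U \right)} = - \frac{111}{83} + \frac{2 U \left(1 + U\right)}{83}$ ($f{\left(U \right)} = \frac{2 U \left(1 + U\right) - 111}{65 + 18} = \frac{-111 + 2 U \left(1 + U\right)}{83} = \left(-111 + 2 U \left(1 + U\right)\right) \frac{1}{83} = - \frac{111}{83} + \frac{2 U \left(1 + U\right)}{83}$)
$f{\left(76 \right)} + P{\left(-211 \right)} = \left(- \frac{111}{83} + \frac{2}{83} \cdot 76 \left(1 + 76\right)\right) - \frac{12}{-211} = \left(- \frac{111}{83} + \frac{2}{83} \cdot 76 \cdot 77\right) - - \frac{12}{211} = \left(- \frac{111}{83} + \frac{11704}{83}\right) + \frac{12}{211} = \frac{11593}{83} + \frac{12}{211} = \frac{2447119}{17513}$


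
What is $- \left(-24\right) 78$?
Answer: $1872$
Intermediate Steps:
$- \left(-24\right) 78 = \left(-1\right) \left(-1872\right) = 1872$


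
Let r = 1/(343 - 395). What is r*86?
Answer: -43/26 ≈ -1.6538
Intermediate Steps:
r = -1/52 (r = 1/(-52) = -1/52 ≈ -0.019231)
r*86 = -1/52*86 = -43/26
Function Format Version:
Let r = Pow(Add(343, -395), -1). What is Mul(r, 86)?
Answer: Rational(-43, 26) ≈ -1.6538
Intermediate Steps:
r = Rational(-1, 52) (r = Pow(-52, -1) = Rational(-1, 52) ≈ -0.019231)
Mul(r, 86) = Mul(Rational(-1, 52), 86) = Rational(-43, 26)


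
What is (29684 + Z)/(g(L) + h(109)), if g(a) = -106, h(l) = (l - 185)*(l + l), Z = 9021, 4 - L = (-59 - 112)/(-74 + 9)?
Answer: -38705/16674 ≈ -2.3213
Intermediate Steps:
L = 89/65 (L = 4 - (-59 - 112)/(-74 + 9) = 4 - (-171)/(-65) = 4 - (-171)*(-1)/65 = 4 - 1*171/65 = 4 - 171/65 = 89/65 ≈ 1.3692)
h(l) = 2*l*(-185 + l) (h(l) = (-185 + l)*(2*l) = 2*l*(-185 + l))
(29684 + Z)/(g(L) + h(109)) = (29684 + 9021)/(-106 + 2*109*(-185 + 109)) = 38705/(-106 + 2*109*(-76)) = 38705/(-106 - 16568) = 38705/(-16674) = 38705*(-1/16674) = -38705/16674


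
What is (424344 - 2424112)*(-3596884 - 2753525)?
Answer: 12699344705112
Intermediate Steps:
(424344 - 2424112)*(-3596884 - 2753525) = -1999768*(-6350409) = 12699344705112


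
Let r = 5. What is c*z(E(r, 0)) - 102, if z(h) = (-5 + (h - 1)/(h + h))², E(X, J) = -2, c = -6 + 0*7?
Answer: -1683/8 ≈ -210.38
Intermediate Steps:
c = -6 (c = -6 + 0 = -6)
z(h) = (-5 + (-1 + h)/(2*h))² (z(h) = (-5 + (-1 + h)/((2*h)))² = (-5 + (-1 + h)*(1/(2*h)))² = (-5 + (-1 + h)/(2*h))²)
c*z(E(r, 0)) - 102 = -3*(1 + 9*(-2))²/(2*(-2)²) - 102 = -3*(1 - 18)²/(2*4) - 102 = -3*(-17)²/(2*4) - 102 = -3*289/(2*4) - 102 = -6*289/16 - 102 = -867/8 - 102 = -1683/8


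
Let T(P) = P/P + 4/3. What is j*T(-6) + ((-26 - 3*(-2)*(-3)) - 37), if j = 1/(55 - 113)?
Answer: -14101/174 ≈ -81.040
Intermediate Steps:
j = -1/58 (j = 1/(-58) = -1/58 ≈ -0.017241)
T(P) = 7/3 (T(P) = 1 + 4*(⅓) = 1 + 4/3 = 7/3)
j*T(-6) + ((-26 - 3*(-2)*(-3)) - 37) = -1/58*7/3 + ((-26 - 3*(-2)*(-3)) - 37) = -7/174 + ((-26 + 6*(-3)) - 37) = -7/174 + ((-26 - 18) - 37) = -7/174 + (-44 - 37) = -7/174 - 81 = -14101/174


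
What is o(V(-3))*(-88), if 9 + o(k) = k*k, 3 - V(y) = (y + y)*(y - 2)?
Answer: -63360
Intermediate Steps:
V(y) = 3 - 2*y*(-2 + y) (V(y) = 3 - (y + y)*(y - 2) = 3 - 2*y*(-2 + y))
o(k) = -9 + k² (o(k) = -9 + k*k = -9 + k²)
o(V(-3))*(-88) = (-9 + (3 - 2*(-3)² + 4*(-3))²)*(-88) = (-9 + (3 - 2*9 - 12)²)*(-88) = (-9 + (3 - 18 - 12)²)*(-88) = (-9 + (-27)²)*(-88) = (-9 + 729)*(-88) = 720*(-88) = -63360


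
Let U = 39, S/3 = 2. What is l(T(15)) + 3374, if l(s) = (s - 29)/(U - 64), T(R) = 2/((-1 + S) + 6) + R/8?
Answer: 7425171/2200 ≈ 3375.1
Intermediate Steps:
S = 6 (S = 3*2 = 6)
T(R) = 2/11 + R/8 (T(R) = 2/((-1 + 6) + 6) + R/8 = 2/(5 + 6) + R*(1/8) = 2/11 + R/8)
l(s) = 29/25 - s/25 (l(s) = (s - 29)/(39 - 64) = (-29 + s)/(-25) = (-29 + s)*(-1/25) = 29/25 - s/25)
l(T(15)) + 3374 = (29/25 - (2/11 + (1/8)*15)/25) + 3374 = (29/25 - (2/11 + 15/8)/25) + 3374 = (29/25 - 1/25*181/88) + 3374 = (29/25 - 181/2200) + 3374 = 2371/2200 + 3374 = 7425171/2200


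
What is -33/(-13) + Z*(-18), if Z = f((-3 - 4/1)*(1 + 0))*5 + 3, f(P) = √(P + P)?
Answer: -669/13 - 90*I*√14 ≈ -51.462 - 336.75*I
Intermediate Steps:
f(P) = √2*√P (f(P) = √(2*P) = √2*√P)
Z = 3 + 5*I*√14 (Z = (√2*√((-3 - 4/1)*(1 + 0)))*5 + 3 = (√2*√((-3 - 4*1)*1))*5 + 3 = (√2*√((-3 - 4)*1))*5 + 3 = (√2*√(-7*1))*5 + 3 = (√2*√(-7))*5 + 3 = (√2*(I*√7))*5 + 3 = (I*√14)*5 + 3 = 5*I*√14 + 3 = 3 + 5*I*√14 ≈ 3.0 + 18.708*I)
-33/(-13) + Z*(-18) = -33/(-13) + (3 + 5*I*√14)*(-18) = -33*(-1/13) + (-54 - 90*I*√14) = 33/13 + (-54 - 90*I*√14) = -669/13 - 90*I*√14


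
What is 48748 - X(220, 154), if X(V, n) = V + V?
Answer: 48308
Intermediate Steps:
X(V, n) = 2*V
48748 - X(220, 154) = 48748 - 2*220 = 48748 - 1*440 = 48748 - 440 = 48308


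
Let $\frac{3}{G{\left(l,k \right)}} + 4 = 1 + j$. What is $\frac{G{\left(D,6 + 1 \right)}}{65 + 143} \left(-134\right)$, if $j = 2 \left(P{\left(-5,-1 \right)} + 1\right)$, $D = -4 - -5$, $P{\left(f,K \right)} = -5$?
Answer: $\frac{201}{1144} \approx 0.1757$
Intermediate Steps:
$D = 1$ ($D = -4 + 5 = 1$)
$j = -8$ ($j = 2 \left(-5 + 1\right) = 2 \left(-4\right) = -8$)
$G{\left(l,k \right)} = - \frac{3}{11}$ ($G{\left(l,k \right)} = \frac{3}{-4 + \left(1 - 8\right)} = \frac{3}{-4 - 7} = \frac{3}{-11} = 3 \left(- \frac{1}{11}\right) = - \frac{3}{11}$)
$\frac{G{\left(D,6 + 1 \right)}}{65 + 143} \left(-134\right) = - \frac{3}{11 \left(65 + 143\right)} \left(-134\right) = - \frac{3}{11 \cdot 208} \left(-134\right) = \left(- \frac{3}{11}\right) \frac{1}{208} \left(-134\right) = \left(- \frac{3}{2288}\right) \left(-134\right) = \frac{201}{1144}$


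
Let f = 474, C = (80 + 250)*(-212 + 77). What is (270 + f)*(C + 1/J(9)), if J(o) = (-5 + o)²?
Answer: -66290307/2 ≈ -3.3145e+7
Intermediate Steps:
C = -44550 (C = 330*(-135) = -44550)
(270 + f)*(C + 1/J(9)) = (270 + 474)*(-44550 + 1/((-5 + 9)²)) = 744*(-44550 + 1/(4²)) = 744*(-44550 + 1/16) = 744*(-712799/16) = -66290307/2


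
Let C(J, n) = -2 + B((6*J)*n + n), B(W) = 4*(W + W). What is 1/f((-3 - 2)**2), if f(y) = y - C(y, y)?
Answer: -1/30173 ≈ -3.3142e-5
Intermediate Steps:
B(W) = 8*W (B(W) = 4*(2*W) = 8*W)
C(J, n) = -2 + 8*n + 48*J*n (C(J, n) = -2 + 8*((6*J)*n + n) = -2 + 8*(6*J*n + n) = -2 + 8*(n + 6*J*n) = -2 + (8*n + 48*J*n) = -2 + 8*n + 48*J*n)
f(y) = 2 - 48*y**2 - 7*y (f(y) = y - (-2 + 8*y + 48*y*y) = y - (-2 + 8*y + 48*y**2) = y + (2 - 48*y**2 - 8*y) = 2 - 48*y**2 - 7*y)
1/f((-3 - 2)**2) = 1/(2 - 48*(-3 - 2)**4 - 7*(-3 - 2)**2) = 1/(2 - 48*((-5)**2)**2 - 7*(-5)**2) = 1/(2 - 48*25**2 - 7*25) = 1/(2 - 48*625 - 175) = 1/(2 - 30000 - 175) = 1/(-30173) = -1/30173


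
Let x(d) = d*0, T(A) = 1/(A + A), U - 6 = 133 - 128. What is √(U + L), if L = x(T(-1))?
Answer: √11 ≈ 3.3166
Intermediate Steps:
U = 11 (U = 6 + (133 - 128) = 6 + 5 = 11)
T(A) = 1/(2*A)
x(d) = 0
L = 0
√(U + L) = √(11 + 0) = √11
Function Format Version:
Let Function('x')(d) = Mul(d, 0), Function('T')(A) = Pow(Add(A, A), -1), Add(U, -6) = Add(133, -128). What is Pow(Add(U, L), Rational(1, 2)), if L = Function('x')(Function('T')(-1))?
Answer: Pow(11, Rational(1, 2)) ≈ 3.3166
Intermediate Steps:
U = 11 (U = Add(6, Add(133, -128)) = Add(6, 5) = 11)
Function('T')(A) = Mul(Rational(1, 2), Pow(A, -1)) (Function('T')(A) = Pow(Mul(2, A), -1) = Mul(Rational(1, 2), Pow(A, -1)))
Function('x')(d) = 0
L = 0
Pow(Add(U, L), Rational(1, 2)) = Pow(Add(11, 0), Rational(1, 2)) = Pow(11, Rational(1, 2))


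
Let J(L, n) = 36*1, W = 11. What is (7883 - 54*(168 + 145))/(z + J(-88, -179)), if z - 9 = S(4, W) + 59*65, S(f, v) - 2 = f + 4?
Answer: -9019/3890 ≈ -2.3185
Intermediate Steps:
J(L, n) = 36
S(f, v) = 6 + f (S(f, v) = 2 + (f + 4) = 2 + (4 + f) = 6 + f)
z = 3854 (z = 9 + ((6 + 4) + 59*65) = 9 + (10 + 3835) = 9 + 3845 = 3854)
(7883 - 54*(168 + 145))/(z + J(-88, -179)) = (7883 - 54*(168 + 145))/(3854 + 36) = (7883 - 54*313)/3890 = (7883 - 16902)*(1/3890) = -9019*1/3890 = -9019/3890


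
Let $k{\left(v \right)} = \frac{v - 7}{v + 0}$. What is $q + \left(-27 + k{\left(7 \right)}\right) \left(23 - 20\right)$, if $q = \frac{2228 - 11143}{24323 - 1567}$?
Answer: $- \frac{1852151}{22756} \approx -81.392$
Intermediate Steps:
$k{\left(v \right)} = \frac{-7 + v}{v}$
$q = - \frac{8915}{22756} \approx -0.39176$
$q + \left(-27 + k{\left(7 \right)}\right) \left(23 - 20\right) = - \frac{8915}{22756} + \left(-27 + \frac{-7 + 7}{7}\right) \left(23 - 20\right) = - \frac{8915}{22756} + \left(-27 + \frac{1}{7} \cdot 0\right) 3 = - \frac{8915}{22756} + \left(-27 + 0\right) 3 = - \frac{8915}{22756} - 81 = - \frac{1852151}{22756}$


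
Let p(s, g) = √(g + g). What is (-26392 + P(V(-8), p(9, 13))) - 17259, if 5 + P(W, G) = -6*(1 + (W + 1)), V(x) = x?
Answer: -43620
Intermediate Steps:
p(s, g) = √2*√g (p(s, g) = √(2*g) = √2*√g)
P(W, G) = -17 - 6*W (P(W, G) = -5 - 6*(1 + (W + 1)) = -5 - 6*(1 + (1 + W)) = -5 - 6*(2 + W) = -5 + (-12 - 6*W) = -17 - 6*W)
(-26392 + P(V(-8), p(9, 13))) - 17259 = (-26392 + (-17 - 6*(-8))) - 17259 = (-26392 + (-17 + 48)) - 17259 = (-26392 + 31) - 17259 = -26361 - 17259 = -43620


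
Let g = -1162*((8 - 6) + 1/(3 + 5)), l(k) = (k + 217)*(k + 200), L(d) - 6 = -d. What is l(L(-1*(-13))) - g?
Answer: 171997/4 ≈ 42999.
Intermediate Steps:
L(d) = 6 - d
l(k) = (200 + k)*(217 + k) (l(k) = (217 + k)*(200 + k) = (200 + k)*(217 + k))
g = -9877/4 (g = -1162*(2 + 1/8) = -1162*(2 + ⅛) = -1162*17/8 = -9877/4 ≈ -2469.3)
l(L(-1*(-13))) - g = (43400 + (6 - (-1)*(-13))² + 417*(6 - (-1)*(-13))) - 1*(-9877/4) = (43400 + (6 - 1*13)² + 417*(6 - 1*13)) + 9877/4 = (43400 + (6 - 13)² + 417*(6 - 13)) + 9877/4 = (43400 + (-7)² + 417*(-7)) + 9877/4 = (43400 + 49 - 2919) + 9877/4 = 40530 + 9877/4 = 171997/4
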